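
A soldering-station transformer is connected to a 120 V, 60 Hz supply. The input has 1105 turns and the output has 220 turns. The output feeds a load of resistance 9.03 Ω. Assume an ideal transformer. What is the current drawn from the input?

V_out = V_in × N_out/N_in = 120 × 220/1105 = 23.891 V.
I_out = V_out/R = 23.891/9.03 = 2.6458 A.
For an ideal transformer I_in N_in = I_out N_out, so I_in = 2.6458 × 220/1105 = 0.527 A.

I_in ≈ 0.527 A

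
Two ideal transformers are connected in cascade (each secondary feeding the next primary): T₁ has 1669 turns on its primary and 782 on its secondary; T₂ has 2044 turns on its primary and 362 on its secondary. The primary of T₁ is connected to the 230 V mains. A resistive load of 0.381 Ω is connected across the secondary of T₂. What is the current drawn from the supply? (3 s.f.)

I_supply ≈ 4.16 A

After T₁: V = 230.00 × 782/1669 = 107.77 V.
After T₂: V = 107.77 × 362/2044 = 19.086 V.
I_load = 19.086/0.381 = 50.093 A, so P_out = 19.086 × 50.093 = 956.06 W.
All ideal ⇒ P_in = P_out, so I_supply = 956.06/230 = 4.16 A.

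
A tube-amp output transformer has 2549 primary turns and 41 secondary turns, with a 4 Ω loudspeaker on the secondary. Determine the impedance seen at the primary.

Z_p = (N_p/N_s)² × Z_s = (2549/41)² × 4 = 15500 Ω.

Z_p ≈ 15500 Ω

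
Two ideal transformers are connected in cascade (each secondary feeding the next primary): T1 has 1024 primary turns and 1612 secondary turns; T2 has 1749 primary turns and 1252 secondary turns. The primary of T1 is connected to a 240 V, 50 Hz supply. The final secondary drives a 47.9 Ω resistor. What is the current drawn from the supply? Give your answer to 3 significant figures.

I_supply ≈ 6.36 A

Secondary of T1: V = 240.00 × 1612/1024 = 377.81 V.
Secondary of T2: V = 377.81 × 1252/1749 = 270.45 V.
I_load = 270.45/47.9 = 5.6462 A, so P_out = 270.45 × 5.6462 = 1527.0 W.
All ideal ⇒ P_in = P_out, so I_supply = 1527.0/240 = 6.36 A.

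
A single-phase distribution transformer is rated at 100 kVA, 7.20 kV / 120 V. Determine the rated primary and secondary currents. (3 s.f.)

I_p ≈ 13.9 A, I_s ≈ 833 A

I_p = S/V_p = 100000/7200 = 13.9 A.
I_s = S/V_s = 100000/120 = 833 A.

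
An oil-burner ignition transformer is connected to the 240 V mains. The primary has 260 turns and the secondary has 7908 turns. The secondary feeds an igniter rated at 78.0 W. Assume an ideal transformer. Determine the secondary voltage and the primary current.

V_s ≈ 7300 V, I_p ≈ 0.325 A

V_s = V_p × N_s/N_p = 240 × 7908/260 = 7299.7 V.
I_s = P/V_s = 78.0/7299.7 = 0.010685 A.
I_p = I_s × N_s/N_p = 0.010685 × 7908/260 = 0.325 A.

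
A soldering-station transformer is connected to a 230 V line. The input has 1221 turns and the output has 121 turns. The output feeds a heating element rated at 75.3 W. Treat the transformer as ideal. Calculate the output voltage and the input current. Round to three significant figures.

V_out ≈ 22.8 V, I_in ≈ 0.327 A

V_out = V_in × N_out/N_in = 230 × 121/1221 = 22.793 V.
I_out = P/V_out = 75.3/22.793 = 3.3037 A.
I_in = I_out × N_out/N_in = 3.3037 × 121/1221 = 0.327 A.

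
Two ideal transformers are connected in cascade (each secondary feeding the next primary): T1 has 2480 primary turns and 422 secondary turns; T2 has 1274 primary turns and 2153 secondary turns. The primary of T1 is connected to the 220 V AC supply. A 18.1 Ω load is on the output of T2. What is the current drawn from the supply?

After T1: V = 220.00 × 422/2480 = 37.435 V.
After T2: V = 37.435 × 2153/1274 = 63.264 V.
I_load = 63.264/18.1 = 3.4953 A, so P_out = 63.264 × 3.4953 = 221.12 W.
All ideal ⇒ P_in = P_out, so I_supply = 221.12/220 = 1.01 A.

I_supply ≈ 1.01 A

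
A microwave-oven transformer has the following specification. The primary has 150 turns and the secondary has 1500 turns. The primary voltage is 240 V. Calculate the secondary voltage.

V_s/V_p = N_s/N_p, so V_s = 240 × 1500/150 = 2400 V.

V_s ≈ 2400 V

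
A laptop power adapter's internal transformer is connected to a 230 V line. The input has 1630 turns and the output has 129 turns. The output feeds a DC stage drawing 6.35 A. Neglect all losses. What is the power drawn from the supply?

I_in = I_out × N_out/N_in = 6.35 × 129/1630 = 0.50255 A.
P = V_in I_in = 230 × 0.50255 = 116 W.

P ≈ 116 W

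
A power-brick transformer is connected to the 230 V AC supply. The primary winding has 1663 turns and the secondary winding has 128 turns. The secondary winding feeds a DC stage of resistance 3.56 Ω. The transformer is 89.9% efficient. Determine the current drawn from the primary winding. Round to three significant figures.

V_s = 230 × 128/1663 = 17.703 V.
I_s = V_s/R = 17.703/3.56 = 4.9727 A.
P_out = V_s I_s = 17.703 × 4.9727 = 88.032 W.
P_in = P_out/η = 88.032/0.899 = 97.922 W.
I_p = P_in/V_p = 97.922/230 = 0.426 A.

I_p ≈ 0.426 A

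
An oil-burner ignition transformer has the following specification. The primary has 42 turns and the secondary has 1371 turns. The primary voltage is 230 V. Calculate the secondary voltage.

V_s/V_p = N_s/N_p, so V_s = 230 × 1371/42 = 7510 V.

V_s ≈ 7510 V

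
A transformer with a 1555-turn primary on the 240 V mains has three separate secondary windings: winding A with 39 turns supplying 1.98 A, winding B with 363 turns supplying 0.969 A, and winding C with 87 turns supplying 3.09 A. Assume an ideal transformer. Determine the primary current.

V_A = 240 × 39/1555 = 6.0193 V; V_B = 240 × 363/1555 = 56.026 V; V_C = 240 × 87/1555 = 13.428 V.
P_out = V_A I_A + V_B I_B + V_C I_C = 6.0193×1.98 + 56.026×0.969 + 13.428×3.09 = 11.918 + 54.289 + 41.491 = 107.70 W.
Ideal ⇒ P_in = P_out, so I_p = P_out/V_p = 107.70/240 = 0.449 A.

I_p ≈ 0.449 A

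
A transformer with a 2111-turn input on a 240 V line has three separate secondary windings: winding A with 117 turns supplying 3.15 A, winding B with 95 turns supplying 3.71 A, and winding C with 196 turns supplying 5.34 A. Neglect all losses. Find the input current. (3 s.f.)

I_in ≈ 0.837 A

V_A = 240 × 117/2111 = 13.302 V; V_B = 240 × 95/2111 = 10.801 V; V_C = 240 × 196/2111 = 22.283 V.
P_out = V_A I_A + V_B I_B + V_C I_C = 13.302×3.15 + 10.801×3.71 + 22.283×5.34 = 41.901 + 40.070 + 118.99 = 200.96 W.
Ideal ⇒ P_in = P_out, so I_in = P_out/V_in = 200.96/240 = 0.837 A.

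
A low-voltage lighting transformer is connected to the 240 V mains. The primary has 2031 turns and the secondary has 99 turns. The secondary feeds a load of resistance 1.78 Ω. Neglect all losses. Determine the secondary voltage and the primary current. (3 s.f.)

V_s = V_p × N_s/N_p = 240 × 99/2031 = 11.699 V.
I_s = V_s/R = 11.699/1.78 = 6.5723 A.
I_p = I_s × N_s/N_p = 6.5723 × 99/2031 = 0.320 A.

V_s ≈ 11.7 V, I_p ≈ 0.320 A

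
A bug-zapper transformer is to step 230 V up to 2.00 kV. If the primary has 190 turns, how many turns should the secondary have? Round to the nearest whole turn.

N_s/N_p = V_s/V_p, so N_s = 190 × 2000/230 = 1652.2 ≈ 1652 turns.

N_s = 1652 turns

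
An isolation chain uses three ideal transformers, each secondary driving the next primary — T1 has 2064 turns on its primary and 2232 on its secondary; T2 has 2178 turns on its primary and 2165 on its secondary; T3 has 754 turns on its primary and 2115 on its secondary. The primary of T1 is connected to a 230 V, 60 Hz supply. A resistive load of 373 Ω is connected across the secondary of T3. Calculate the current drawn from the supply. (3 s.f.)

After T1: V = 230.00 × 2232/2064 = 248.72 V.
After T2: V = 248.72 × 2165/2178 = 247.24 V.
After T3: V = 247.24 × 2115/754 = 693.51 V.
I_load = 693.51/373 = 1.8593 A, so P_out = 693.51 × 1.8593 = 1289.4 W.
All ideal ⇒ P_in = P_out, so I_supply = 1289.4/230 = 5.61 A.

I_supply ≈ 5.61 A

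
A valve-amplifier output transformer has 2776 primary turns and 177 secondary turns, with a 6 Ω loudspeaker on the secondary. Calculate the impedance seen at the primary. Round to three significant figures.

Z_p ≈ 1480 Ω

Z_p = (N_p/N_s)² × Z_s = (2776/177)² × 6 = 1480 Ω.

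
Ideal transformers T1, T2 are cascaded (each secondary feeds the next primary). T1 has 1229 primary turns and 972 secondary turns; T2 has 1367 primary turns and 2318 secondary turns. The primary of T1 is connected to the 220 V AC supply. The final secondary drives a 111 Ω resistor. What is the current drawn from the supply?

I_supply ≈ 3.56 A

Secondary of T1: V = 220.00 × 972/1229 = 174.00 V.
Secondary of T2: V = 174.00 × 2318/1367 = 295.04 V.
I_load = 295.04/111 = 2.6580 A, so P_out = 295.04 × 2.6580 = 784.23 W.
All ideal ⇒ P_in = P_out, so I_supply = 784.23/220 = 3.56 A.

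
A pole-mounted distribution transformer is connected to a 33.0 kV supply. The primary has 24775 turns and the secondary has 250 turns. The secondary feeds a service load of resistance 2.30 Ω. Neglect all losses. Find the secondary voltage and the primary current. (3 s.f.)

V_s = V_p × N_s/N_p = 33000 × 250/24775 = 333.00 V.
I_s = V_s/R = 333.00/2.30 = 144.78 A.
I_p = I_s × N_s/N_p = 144.78 × 250/24775 = 1.46 A.

V_s ≈ 333 V, I_p ≈ 1.46 A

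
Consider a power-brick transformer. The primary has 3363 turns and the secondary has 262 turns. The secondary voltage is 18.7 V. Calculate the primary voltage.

V_p ≈ 240 V

V_p/V_s = N_p/N_s, so V_p = 18.7 × 3363/262 = 240 V.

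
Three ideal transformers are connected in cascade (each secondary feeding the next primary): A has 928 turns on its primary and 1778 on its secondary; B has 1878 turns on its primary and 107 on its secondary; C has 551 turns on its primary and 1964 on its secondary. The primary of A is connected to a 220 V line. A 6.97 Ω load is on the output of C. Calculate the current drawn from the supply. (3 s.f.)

I_supply ≈ 4.78 A

After A: V = 220.00 × 1778/928 = 421.51 V.
After B: V = 421.51 × 107/1878 = 24.016 V.
After C: V = 24.016 × 1964/551 = 85.602 V.
I_load = 85.602/6.97 = 12.282 A, so P_out = 85.602 × 12.282 = 1051.3 W.
All ideal ⇒ P_in = P_out, so I_supply = 1051.3/220 = 4.78 A.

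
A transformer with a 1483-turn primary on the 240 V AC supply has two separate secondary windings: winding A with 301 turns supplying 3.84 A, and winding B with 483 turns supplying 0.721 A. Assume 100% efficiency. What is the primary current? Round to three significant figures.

V_A = 240 × 301/1483 = 48.712 V; V_B = 240 × 483/1483 = 78.166 V.
P_out = V_A I_A + V_B I_B = 48.712×3.84 + 78.166×0.721 = 187.05 + 56.358 = 243.41 W.
Ideal ⇒ P_in = P_out, so I_p = P_out/V_p = 243.41/240 = 1.01 A.

I_p ≈ 1.01 A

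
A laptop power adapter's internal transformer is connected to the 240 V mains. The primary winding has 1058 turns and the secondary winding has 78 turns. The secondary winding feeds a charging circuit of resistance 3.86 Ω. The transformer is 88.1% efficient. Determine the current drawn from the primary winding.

I_p ≈ 0.384 A

V_s = 240 × 78/1058 = 17.694 V.
I_s = V_s/R = 17.694/3.86 = 4.5839 A.
P_out = V_s I_s = 17.694 × 4.5839 = 81.106 W.
P_in = P_out/η = 81.106/0.881 = 92.061 W.
I_p = P_in/V_p = 92.061/240 = 0.384 A.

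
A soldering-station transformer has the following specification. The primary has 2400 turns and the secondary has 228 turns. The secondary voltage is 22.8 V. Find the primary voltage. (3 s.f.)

V_p/V_s = N_p/N_s, so V_p = 22.8 × 2400/228 = 240 V.

V_p ≈ 240 V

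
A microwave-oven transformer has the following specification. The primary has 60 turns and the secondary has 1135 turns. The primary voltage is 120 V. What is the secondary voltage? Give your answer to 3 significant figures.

V_s ≈ 2270 V

V_s/V_p = N_s/N_p, so V_s = 120 × 1135/60 = 2270 V.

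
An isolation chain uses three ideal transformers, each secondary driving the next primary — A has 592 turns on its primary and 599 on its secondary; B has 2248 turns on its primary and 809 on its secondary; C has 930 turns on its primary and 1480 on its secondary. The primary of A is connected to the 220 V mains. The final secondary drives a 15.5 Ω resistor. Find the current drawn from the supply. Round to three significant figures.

I_supply ≈ 4.77 A

After A: V = 220.00 × 599/592 = 222.60 V.
After B: V = 222.60 × 809/2248 = 80.109 V.
After C: V = 80.109 × 1480/930 = 127.48 V.
I_load = 127.48/15.5 = 8.2248 A, so P_out = 127.48 × 8.2248 = 1048.5 W.
All ideal ⇒ P_in = P_out, so I_supply = 1048.5/220 = 4.77 A.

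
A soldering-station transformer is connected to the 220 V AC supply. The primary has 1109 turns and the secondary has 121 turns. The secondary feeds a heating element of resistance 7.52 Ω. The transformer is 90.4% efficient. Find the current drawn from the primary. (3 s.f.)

I_p ≈ 0.385 A

V_s = 220 × 121/1109 = 24.004 V.
I_s = V_s/R = 24.004/7.52 = 3.1920 A.
P_out = V_s I_s = 24.004 × 3.1920 = 76.619 W.
P_in = P_out/η = 76.619/0.904 = 84.755 W.
I_p = P_in/V_p = 84.755/220 = 0.385 A.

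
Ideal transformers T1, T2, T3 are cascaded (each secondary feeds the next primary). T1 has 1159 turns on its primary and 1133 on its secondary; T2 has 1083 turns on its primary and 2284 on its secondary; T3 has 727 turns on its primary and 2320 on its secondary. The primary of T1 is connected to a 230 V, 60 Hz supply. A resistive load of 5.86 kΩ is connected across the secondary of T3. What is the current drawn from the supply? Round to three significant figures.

I_supply ≈ 1.70 A

Secondary of T1: V = 230.00 × 1133/1159 = 224.84 V.
Secondary of T2: V = 224.84 × 2284/1083 = 474.18 V.
Secondary of T3: V = 474.18 × 2320/727 = 1513.2 V.
I_load = 1513.2/5860 = 0.25822 A, so P_out = 1513.2 × 0.25822 = 390.75 W.
All ideal ⇒ P_in = P_out, so I_supply = 390.75/230 = 1.70 A.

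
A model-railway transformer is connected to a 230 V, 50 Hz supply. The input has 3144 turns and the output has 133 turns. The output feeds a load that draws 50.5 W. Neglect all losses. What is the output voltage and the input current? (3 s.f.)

V_out ≈ 9.73 V, I_in ≈ 0.220 A

V_out = V_in × N_out/N_in = 230 × 133/3144 = 9.7296 V.
I_out = P/V_out = 50.5/9.7296 = 5.1903 A.
I_in = I_out × N_out/N_in = 5.1903 × 133/3144 = 0.220 A.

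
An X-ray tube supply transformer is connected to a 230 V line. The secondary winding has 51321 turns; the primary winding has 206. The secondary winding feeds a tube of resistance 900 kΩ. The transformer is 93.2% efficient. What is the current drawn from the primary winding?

V_s = 230 × 51321/206 = 57300 V.
I_s = V_s/R = 57300/900000 = 0.063667 A.
P_out = V_s I_s = 57300 × 0.063667 = 3648.1 W.
P_in = P_out/η = 3648.1/0.932 = 3914.3 W.
I_p = P_in/V_p = 3914.3/230 = 17.0 A.

I_p ≈ 17.0 A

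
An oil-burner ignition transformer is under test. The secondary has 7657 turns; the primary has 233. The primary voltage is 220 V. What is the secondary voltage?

V_s/V_p = N_s/N_p, so V_s = 220 × 7657/233 = 7230 V.

V_s ≈ 7230 V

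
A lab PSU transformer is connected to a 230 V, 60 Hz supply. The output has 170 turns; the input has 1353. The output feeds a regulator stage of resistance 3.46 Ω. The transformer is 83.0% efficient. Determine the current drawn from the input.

I_in ≈ 1.26 A

V_out = 230 × 170/1353 = 28.899 V.
I_out = V_out/R = 28.899/3.46 = 8.3522 A.
P_out = V_out I_out = 28.899 × 8.3522 = 241.37 W.
P_in = P_out/η = 241.37/0.830 = 290.81 W.
I_in = P_in/V_in = 290.81/230 = 1.26 A.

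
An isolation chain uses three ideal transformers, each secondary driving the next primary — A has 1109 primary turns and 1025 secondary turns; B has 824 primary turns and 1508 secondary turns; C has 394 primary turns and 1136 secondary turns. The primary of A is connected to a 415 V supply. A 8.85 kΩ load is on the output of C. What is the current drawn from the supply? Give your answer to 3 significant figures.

After A: V = 415.00 × 1025/1109 = 383.57 V.
After B: V = 383.57 × 1508/824 = 701.96 V.
After C: V = 701.96 × 1136/394 = 2023.9 V.
I_load = 2023.9/8850 = 0.22869 A, so P_out = 2023.9 × 0.22869 = 462.86 W.
All ideal ⇒ P_in = P_out, so I_supply = 462.86/415 = 1.12 A.

I_supply ≈ 1.12 A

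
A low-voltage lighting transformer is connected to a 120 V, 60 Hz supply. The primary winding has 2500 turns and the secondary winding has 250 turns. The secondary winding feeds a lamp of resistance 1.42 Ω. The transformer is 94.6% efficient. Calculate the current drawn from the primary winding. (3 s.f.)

V_s = 120 × 250/2500 = 12.000 V.
I_s = V_s/R = 12.000/1.42 = 8.4507 A.
P_out = V_s I_s = 12.000 × 8.4507 = 101.41 W.
P_in = P_out/η = 101.41/0.946 = 107.20 W.
I_p = P_in/V_p = 107.20/120 = 0.893 A.

I_p ≈ 0.893 A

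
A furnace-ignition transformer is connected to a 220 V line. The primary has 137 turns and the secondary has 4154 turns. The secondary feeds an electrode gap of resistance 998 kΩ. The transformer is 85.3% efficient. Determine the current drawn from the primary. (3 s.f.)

V_s = 220 × 4154/137 = 6670.7 V.
I_s = V_s/R = 6670.7/998000 = 0.0066840 A.
P_out = V_s I_s = 6670.7 × 0.0066840 = 44.587 W.
P_in = P_out/η = 44.587/0.853 = 52.271 W.
I_p = P_in/V_p = 52.271/220 = 0.238 A.

I_p ≈ 0.238 A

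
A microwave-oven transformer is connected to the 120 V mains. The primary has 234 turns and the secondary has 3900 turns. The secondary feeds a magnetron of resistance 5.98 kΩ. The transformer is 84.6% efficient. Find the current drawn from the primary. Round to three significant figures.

V_s = 120 × 3900/234 = 2000.0 V.
I_s = V_s/R = 2000.0/5980 = 0.33445 A.
P_out = V_s I_s = 2000.0 × 0.33445 = 668.90 W.
P_in = P_out/η = 668.90/0.846 = 790.66 W.
I_p = P_in/V_p = 790.66/120 = 6.59 A.

I_p ≈ 6.59 A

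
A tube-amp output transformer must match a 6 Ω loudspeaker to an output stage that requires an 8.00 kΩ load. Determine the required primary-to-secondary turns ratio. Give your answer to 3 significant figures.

Z_p/Z_s = (N_p/N_s)², so N_p/N_s = √(8000/6) = √1330 = 36.5.

N_p/N_s ≈ 36.5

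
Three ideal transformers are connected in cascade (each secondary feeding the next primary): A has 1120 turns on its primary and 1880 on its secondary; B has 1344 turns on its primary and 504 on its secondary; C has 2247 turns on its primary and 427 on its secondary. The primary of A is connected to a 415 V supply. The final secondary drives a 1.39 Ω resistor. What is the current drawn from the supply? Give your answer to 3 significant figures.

After A: V = 415.00 × 1880/1120 = 696.61 V.
After B: V = 696.61 × 504/1344 = 261.23 V.
After C: V = 261.23 × 427/2247 = 49.641 V.
I_load = 49.641/1.39 = 35.713 A, so P_out = 49.641 × 35.713 = 1772.9 W.
All ideal ⇒ P_in = P_out, so I_supply = 1772.9/415 = 4.27 A.

I_supply ≈ 4.27 A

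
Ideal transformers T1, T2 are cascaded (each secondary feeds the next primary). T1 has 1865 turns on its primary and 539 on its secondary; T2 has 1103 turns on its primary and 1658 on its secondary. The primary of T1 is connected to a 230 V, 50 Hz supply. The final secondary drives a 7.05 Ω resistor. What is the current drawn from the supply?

I_supply ≈ 6.16 A

Secondary of T1: V = 230.00 × 539/1865 = 66.472 V.
Secondary of T2: V = 66.472 × 1658/1103 = 99.919 V.
I_load = 99.919/7.05 = 14.173 A, so P_out = 99.919 × 14.173 = 1416.1 W.
All ideal ⇒ P_in = P_out, so I_supply = 1416.1/230 = 6.16 A.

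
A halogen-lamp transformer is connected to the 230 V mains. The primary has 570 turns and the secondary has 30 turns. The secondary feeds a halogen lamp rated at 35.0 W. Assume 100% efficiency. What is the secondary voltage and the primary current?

V_s = V_p × N_s/N_p = 230 × 30/570 = 12.105 V.
I_s = P/V_s = 35.0/12.105 = 2.8913 A.
I_p = I_s × N_s/N_p = 2.8913 × 30/570 = 0.152 A.

V_s ≈ 12.1 V, I_p ≈ 0.152 A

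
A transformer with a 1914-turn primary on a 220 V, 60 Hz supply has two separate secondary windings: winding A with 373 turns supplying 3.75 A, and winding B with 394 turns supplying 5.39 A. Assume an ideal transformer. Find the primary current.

I_p ≈ 1.84 A

V_A = 220 × 373/1914 = 42.874 V; V_B = 220 × 394/1914 = 45.287 V.
P_out = V_A I_A + V_B I_B = 42.874×3.75 + 45.287×5.39 = 160.78 + 244.10 = 404.87 W.
Ideal ⇒ P_in = P_out, so I_p = P_out/V_p = 404.87/220 = 1.84 A.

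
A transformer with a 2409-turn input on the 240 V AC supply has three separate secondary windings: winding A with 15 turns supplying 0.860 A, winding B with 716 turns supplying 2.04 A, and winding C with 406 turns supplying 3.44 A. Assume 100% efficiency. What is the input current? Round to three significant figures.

V_A = 240 × 15/2409 = 1.4944 V; V_B = 240 × 716/2409 = 71.333 V; V_C = 240 × 406/2409 = 40.448 V.
P_out = V_A I_A + V_B I_B + V_C I_C = 1.4944×0.860 + 71.333×2.04 + 40.448×3.44 = 1.2852 + 145.52 + 139.14 = 285.95 W.
Ideal ⇒ P_in = P_out, so I_in = P_out/V_in = 285.95/240 = 1.19 A.

I_in ≈ 1.19 A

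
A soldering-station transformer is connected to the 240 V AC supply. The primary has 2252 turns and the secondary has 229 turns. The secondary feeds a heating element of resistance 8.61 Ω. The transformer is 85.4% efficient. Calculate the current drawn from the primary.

I_p ≈ 0.338 A

V_s = 240 × 229/2252 = 24.405 V.
I_s = V_s/R = 24.405/8.61 = 2.8345 A.
P_out = V_s I_s = 24.405 × 2.8345 = 69.176 W.
P_in = P_out/η = 69.176/0.854 = 81.002 W.
I_p = P_in/V_p = 81.002/240 = 0.338 A.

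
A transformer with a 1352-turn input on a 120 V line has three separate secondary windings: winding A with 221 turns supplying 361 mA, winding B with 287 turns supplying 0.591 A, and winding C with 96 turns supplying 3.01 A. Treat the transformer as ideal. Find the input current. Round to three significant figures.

I_in ≈ 0.398 A

V_A = 120 × 221/1352 = 19.615 V; V_B = 120 × 287/1352 = 25.473 V; V_C = 120 × 96/1352 = 8.5207 V.
P_out = V_A I_A + V_B I_B + V_C I_C = 19.615×0.361 + 25.473×0.591 + 8.5207×3.01 = 7.0812 + 15.055 + 25.647 = 47.783 W.
Ideal ⇒ P_in = P_out, so I_in = P_out/V_in = 47.783/120 = 0.398 A.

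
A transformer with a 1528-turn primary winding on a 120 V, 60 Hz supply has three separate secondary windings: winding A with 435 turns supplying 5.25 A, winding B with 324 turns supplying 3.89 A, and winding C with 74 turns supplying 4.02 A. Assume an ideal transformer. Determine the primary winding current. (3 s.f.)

V_A = 120 × 435/1528 = 34.162 V; V_B = 120 × 324/1528 = 25.445 V; V_C = 120 × 74/1528 = 5.8115 V.
P_out = V_A I_A + V_B I_B + V_C I_C = 34.162×5.25 + 25.445×3.89 + 5.8115×4.02 = 179.35 + 98.981 + 23.362 = 301.70 W.
Ideal ⇒ P_in = P_out, so I_p = P_out/V_p = 301.70/120 = 2.51 A.

I_p ≈ 2.51 A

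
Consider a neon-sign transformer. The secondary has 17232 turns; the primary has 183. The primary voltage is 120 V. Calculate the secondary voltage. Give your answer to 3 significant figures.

V_s ≈ 11300 V

V_s/V_p = N_s/N_p, so V_s = 120 × 17232/183 = 11300 V.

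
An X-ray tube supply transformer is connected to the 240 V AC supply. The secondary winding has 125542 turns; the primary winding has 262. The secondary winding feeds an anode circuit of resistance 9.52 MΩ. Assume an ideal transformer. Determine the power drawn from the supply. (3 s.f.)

V_s = V_p × N_s/N_p = 240 × 125542/262 = 115000 V.
I_s = V_s/R = 115000/(9.52×10^6) = 0.012080 A.
I_p = I_s × N_s/N_p = 0.012080 × 125542/262 = 5.7883 A.
P = V_p I_p = 240 × 5.7883 = 1390 W.

P ≈ 1390 W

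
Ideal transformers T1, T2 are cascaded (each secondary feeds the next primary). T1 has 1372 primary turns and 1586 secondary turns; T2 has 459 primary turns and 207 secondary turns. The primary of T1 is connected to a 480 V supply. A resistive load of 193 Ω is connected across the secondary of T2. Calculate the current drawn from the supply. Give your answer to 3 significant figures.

I_supply ≈ 0.676 A

Secondary of T1: V = 480.00 × 1586/1372 = 554.87 V.
Secondary of T2: V = 554.87 × 207/459 = 250.23 V.
I_load = 250.23/193 = 1.2966 A, so P_out = 250.23 × 1.2966 = 324.44 W.
All ideal ⇒ P_in = P_out, so I_supply = 324.44/480 = 0.676 A.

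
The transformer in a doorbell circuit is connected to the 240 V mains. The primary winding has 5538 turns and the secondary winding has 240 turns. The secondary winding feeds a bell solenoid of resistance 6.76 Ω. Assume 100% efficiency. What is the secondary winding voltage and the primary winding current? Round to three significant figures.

V_s = V_p × N_s/N_p = 240 × 240/5538 = 10.401 V.
I_s = V_s/R = 10.401/6.76 = 1.5386 A.
I_p = I_s × N_s/N_p = 1.5386 × 240/5538 = 0.0667 A.

V_s ≈ 10.4 V, I_p ≈ 0.0667 A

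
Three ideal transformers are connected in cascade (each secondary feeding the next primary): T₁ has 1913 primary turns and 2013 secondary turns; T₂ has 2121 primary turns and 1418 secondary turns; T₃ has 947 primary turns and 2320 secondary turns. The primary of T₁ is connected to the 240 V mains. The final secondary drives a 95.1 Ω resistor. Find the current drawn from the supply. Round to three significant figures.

I_supply ≈ 7.50 A

After T₁: V = 240.00 × 2013/1913 = 252.55 V.
After T₂: V = 252.55 × 1418/2121 = 168.84 V.
After T₃: V = 168.84 × 2320/947 = 413.63 V.
I_load = 413.63/95.1 = 4.3494 A, so P_out = 413.63 × 4.3494 = 1799.1 W.
All ideal ⇒ P_in = P_out, so I_supply = 1799.1/240 = 7.50 A.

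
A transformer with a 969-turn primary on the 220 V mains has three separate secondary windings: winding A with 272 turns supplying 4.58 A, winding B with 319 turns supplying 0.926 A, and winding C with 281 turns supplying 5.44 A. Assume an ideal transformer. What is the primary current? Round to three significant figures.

I_p ≈ 3.17 A

V_A = 220 × 272/969 = 61.754 V; V_B = 220 × 319/969 = 72.425 V; V_C = 220 × 281/969 = 63.798 V.
P_out = V_A I_A + V_B I_B + V_C I_C = 61.754×4.58 + 72.425×0.926 + 63.798×5.44 = 282.84 + 67.066 + 347.06 = 696.96 W.
Ideal ⇒ P_in = P_out, so I_p = P_out/V_p = 696.96/220 = 3.17 A.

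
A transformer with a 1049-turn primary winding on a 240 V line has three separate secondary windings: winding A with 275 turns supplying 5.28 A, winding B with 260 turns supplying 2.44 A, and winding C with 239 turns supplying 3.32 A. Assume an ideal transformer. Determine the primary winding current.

V_A = 240 × 275/1049 = 62.917 V; V_B = 240 × 260/1049 = 59.485 V; V_C = 240 × 239/1049 = 54.681 V.
P_out = V_A I_A + V_B I_B + V_C I_C = 62.917×5.28 + 59.485×2.44 + 54.681×3.32 = 332.20 + 145.14 + 181.54 = 658.89 W.
Ideal ⇒ P_in = P_out, so I_p = P_out/V_p = 658.89/240 = 2.75 A.

I_p ≈ 2.75 A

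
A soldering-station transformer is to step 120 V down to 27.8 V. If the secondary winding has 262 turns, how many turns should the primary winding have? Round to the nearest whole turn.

N_p/N_s = V_p/V_s, so N_p = 262 × 120/27.8 = 1130.9 ≈ 1131 turns.

N_p = 1131 turns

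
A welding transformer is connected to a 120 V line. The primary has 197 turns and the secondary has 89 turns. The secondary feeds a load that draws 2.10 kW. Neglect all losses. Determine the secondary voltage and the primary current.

V_s ≈ 54.2 V, I_p ≈ 17.5 A

V_s = V_p × N_s/N_p = 120 × 89/197 = 54.213 V.
I_s = P/V_s = 2100/54.213 = 38.736 A.
I_p = I_s × N_s/N_p = 38.736 × 89/197 = 17.5 A.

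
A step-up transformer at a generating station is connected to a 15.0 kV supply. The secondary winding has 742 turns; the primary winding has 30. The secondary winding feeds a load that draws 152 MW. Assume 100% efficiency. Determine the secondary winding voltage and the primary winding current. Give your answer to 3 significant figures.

V_s = V_p × N_s/N_p = 15000 × 742/30 = 371000 V.
I_s = P/V_s = 1.52×10^8/371000 = 409.70 A.
I_p = I_s × N_s/N_p = 409.70 × 742/30 = 10100 A.

V_s ≈ 371000 V, I_p ≈ 10100 A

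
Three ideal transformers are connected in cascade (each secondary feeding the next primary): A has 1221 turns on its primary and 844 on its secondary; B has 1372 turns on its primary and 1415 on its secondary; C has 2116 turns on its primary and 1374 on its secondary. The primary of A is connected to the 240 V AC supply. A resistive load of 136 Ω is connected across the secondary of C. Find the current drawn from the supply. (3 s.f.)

I_supply ≈ 0.378 A

After A: V = 240.00 × 844/1221 = 165.90 V.
After B: V = 165.90 × 1415/1372 = 171.10 V.
After C: V = 171.10 × 1374/2116 = 111.10 V.
I_load = 111.10/136 = 0.81691 A, so P_out = 111.10 × 0.81691 = 90.758 W.
All ideal ⇒ P_in = P_out, so I_supply = 90.758/240 = 0.378 A.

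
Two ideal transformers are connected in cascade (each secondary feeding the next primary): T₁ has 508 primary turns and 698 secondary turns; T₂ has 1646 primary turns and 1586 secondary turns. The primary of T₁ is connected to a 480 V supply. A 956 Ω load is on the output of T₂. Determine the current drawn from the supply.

I_supply ≈ 0.880 A

After T₁: V = 480.00 × 698/508 = 659.53 V.
After T₂: V = 659.53 × 1586/1646 = 635.49 V.
I_load = 635.49/956 = 0.66473 A, so P_out = 635.49 × 0.66473 = 422.43 W.
All ideal ⇒ P_in = P_out, so I_supply = 422.43/480 = 0.880 A.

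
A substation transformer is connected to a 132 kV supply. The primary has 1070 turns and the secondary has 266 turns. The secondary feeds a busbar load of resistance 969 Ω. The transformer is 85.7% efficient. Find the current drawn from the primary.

V_s = 132000 × 266/1070 = 32815 V.
I_s = V_s/R = 32815/969 = 33.865 A.
P_out = V_s I_s = 32815 × 33.865 = 1.1113×10^6 W.
P_in = P_out/η = 1.1113×10^6/0.857 = 1.2967×10^6 W.
I_p = P_in/V_p = 1.2967×10^6/132000 = 9.82 A.

I_p ≈ 9.82 A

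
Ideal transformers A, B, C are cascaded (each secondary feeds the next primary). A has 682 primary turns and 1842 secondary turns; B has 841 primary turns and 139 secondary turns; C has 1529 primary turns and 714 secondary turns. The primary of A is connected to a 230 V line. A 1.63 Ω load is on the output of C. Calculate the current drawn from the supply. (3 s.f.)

After A: V = 230.00 × 1842/682 = 621.20 V.
After B: V = 621.20 × 139/841 = 102.67 V.
After C: V = 102.67 × 714/1529 = 47.945 V.
I_load = 47.945/1.63 = 29.414 A, so P_out = 47.945 × 29.414 = 1410.3 W.
All ideal ⇒ P_in = P_out, so I_supply = 1410.3/230 = 6.13 A.

I_supply ≈ 6.13 A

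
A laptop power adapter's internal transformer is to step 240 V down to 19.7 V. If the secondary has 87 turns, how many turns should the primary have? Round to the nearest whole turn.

N_p = 1060 turns

N_p/N_s = V_p/V_s, so N_p = 87 × 240/19.7 = 1059.9 ≈ 1060 turns.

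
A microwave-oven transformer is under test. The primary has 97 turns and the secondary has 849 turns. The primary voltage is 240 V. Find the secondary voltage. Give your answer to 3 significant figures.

V_s ≈ 2100 V

V_s/V_p = N_s/N_p, so V_s = 240 × 849/97 = 2100 V.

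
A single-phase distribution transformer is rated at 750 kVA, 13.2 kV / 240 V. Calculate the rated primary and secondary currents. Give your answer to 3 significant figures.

I_p ≈ 56.8 A, I_s ≈ 3120 A

I_p = S/V_p = 750000/13200 = 56.8 A.
I_s = S/V_s = 750000/240 = 3120 A.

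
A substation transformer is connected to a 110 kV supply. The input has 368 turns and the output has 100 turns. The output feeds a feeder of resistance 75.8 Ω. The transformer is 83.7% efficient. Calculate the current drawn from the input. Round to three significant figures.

I_in ≈ 128 A

V_out = 110000 × 100/368 = 29891 V.
I_out = V_out/R = 29891/75.8 = 394.34 A.
P_out = V_out I_out = 29891 × 394.34 = 1.1787×10^7 W.
P_in = P_out/η = 1.1787×10^7/0.837 = 1.4083×10^7 W.
I_in = P_in/V_in = 1.4083×10^7/110000 = 128 A.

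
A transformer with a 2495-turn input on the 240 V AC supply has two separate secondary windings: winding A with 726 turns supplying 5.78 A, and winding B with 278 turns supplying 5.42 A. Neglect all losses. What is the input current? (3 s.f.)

I_in ≈ 2.29 A

V_A = 240 × 726/2495 = 69.836 V; V_B = 240 × 278/2495 = 26.741 V.
P_out = V_A I_A + V_B I_B = 69.836×5.78 + 26.741×5.42 = 403.65 + 144.94 = 548.59 W.
Ideal ⇒ P_in = P_out, so I_in = P_out/V_in = 548.59/240 = 2.29 A.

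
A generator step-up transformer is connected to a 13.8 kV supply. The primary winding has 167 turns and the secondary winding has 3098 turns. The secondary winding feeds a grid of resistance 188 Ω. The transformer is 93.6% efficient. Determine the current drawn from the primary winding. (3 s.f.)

V_s = 13800 × 3098/167 = 256000 V.
I_s = V_s/R = 256000/188 = 1361.7 A.
P_out = V_s I_s = 256000 × 1361.7 = 3.4860×10^8 W.
P_in = P_out/η = 3.4860×10^8/0.936 = 3.7244×10^8 W.
I_p = P_in/V_p = 3.7244×10^8/13800 = 27000 A.

I_p ≈ 27000 A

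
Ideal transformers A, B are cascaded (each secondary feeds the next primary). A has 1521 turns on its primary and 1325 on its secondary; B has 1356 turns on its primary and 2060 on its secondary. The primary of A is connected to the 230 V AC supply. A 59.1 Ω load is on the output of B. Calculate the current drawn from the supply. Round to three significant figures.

After A: V = 230.00 × 1325/1521 = 200.36 V.
After B: V = 200.36 × 2060/1356 = 304.38 V.
I_load = 304.38/59.1 = 5.1503 A, so P_out = 304.38 × 5.1503 = 1567.7 W.
All ideal ⇒ P_in = P_out, so I_supply = 1567.7/230 = 6.82 A.

I_supply ≈ 6.82 A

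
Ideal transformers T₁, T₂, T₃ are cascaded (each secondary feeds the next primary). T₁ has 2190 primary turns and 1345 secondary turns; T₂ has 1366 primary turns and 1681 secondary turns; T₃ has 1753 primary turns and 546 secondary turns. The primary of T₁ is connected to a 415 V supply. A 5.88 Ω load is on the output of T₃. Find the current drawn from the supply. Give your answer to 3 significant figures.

I_supply ≈ 3.91 A

Secondary of T₁: V = 415.00 × 1345/2190 = 254.87 V.
Secondary of T₂: V = 254.87 × 1681/1366 = 313.65 V.
Secondary of T₃: V = 313.65 × 546/1753 = 97.691 V.
I_load = 97.691/5.88 = 16.614 A, so P_out = 97.691 × 16.614 = 1623.0 W.
All ideal ⇒ P_in = P_out, so I_supply = 1623.0/415 = 3.91 A.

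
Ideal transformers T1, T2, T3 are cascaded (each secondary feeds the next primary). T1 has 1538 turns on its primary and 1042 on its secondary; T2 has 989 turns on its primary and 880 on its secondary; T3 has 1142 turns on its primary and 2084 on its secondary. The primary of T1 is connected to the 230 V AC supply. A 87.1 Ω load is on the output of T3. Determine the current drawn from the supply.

I_supply ≈ 3.20 A

Secondary of T1: V = 230.00 × 1042/1538 = 155.83 V.
Secondary of T2: V = 155.83 × 880/989 = 138.65 V.
Secondary of T3: V = 138.65 × 2084/1142 = 253.02 V.
I_load = 253.02/87.1 = 2.9050 A, so P_out = 253.02 × 2.9050 = 735.02 W.
All ideal ⇒ P_in = P_out, so I_supply = 735.02/230 = 3.20 A.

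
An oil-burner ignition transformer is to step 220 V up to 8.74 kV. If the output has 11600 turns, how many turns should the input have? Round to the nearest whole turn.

N_in/N_out = V_in/V_out, so N_in = 11600 × 220/8740 = 292.0 ≈ 292 turns.

N_in = 292 turns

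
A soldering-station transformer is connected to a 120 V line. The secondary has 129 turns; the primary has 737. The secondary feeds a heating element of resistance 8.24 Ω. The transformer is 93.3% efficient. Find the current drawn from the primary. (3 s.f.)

V_s = 120 × 129/737 = 21.004 V.
I_s = V_s/R = 21.004/8.24 = 2.5490 A.
P_out = V_s I_s = 21.004 × 2.5490 = 53.540 W.
P_in = P_out/η = 53.540/0.933 = 57.385 W.
I_p = P_in/V_p = 57.385/120 = 0.478 A.

I_p ≈ 0.478 A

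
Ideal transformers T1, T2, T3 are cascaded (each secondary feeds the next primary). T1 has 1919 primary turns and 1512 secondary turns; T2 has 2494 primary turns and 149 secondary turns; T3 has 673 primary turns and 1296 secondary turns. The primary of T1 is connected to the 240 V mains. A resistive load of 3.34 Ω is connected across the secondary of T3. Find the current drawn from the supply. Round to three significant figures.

Secondary of T1: V = 240.00 × 1512/1919 = 189.10 V.
Secondary of T2: V = 189.10 × 149/2494 = 11.297 V.
Secondary of T3: V = 11.297 × 1296/673 = 21.755 V.
I_load = 21.755/3.34 = 6.5136 A, so P_out = 21.755 × 6.5136 = 141.71 W.
All ideal ⇒ P_in = P_out, so I_supply = 141.71/240 = 0.590 A.

I_supply ≈ 0.590 A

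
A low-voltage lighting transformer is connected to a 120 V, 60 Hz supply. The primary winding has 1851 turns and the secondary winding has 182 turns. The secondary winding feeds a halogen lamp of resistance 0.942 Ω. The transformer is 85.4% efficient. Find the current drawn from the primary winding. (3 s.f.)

V_s = 120 × 182/1851 = 11.799 V.
I_s = V_s/R = 11.799/0.942 = 12.526 A.
P_out = V_s I_s = 11.799 × 12.526 = 147.79 W.
P_in = P_out/η = 147.79/0.854 = 173.05 W.
I_p = P_in/V_p = 173.05/120 = 1.44 A.

I_p ≈ 1.44 A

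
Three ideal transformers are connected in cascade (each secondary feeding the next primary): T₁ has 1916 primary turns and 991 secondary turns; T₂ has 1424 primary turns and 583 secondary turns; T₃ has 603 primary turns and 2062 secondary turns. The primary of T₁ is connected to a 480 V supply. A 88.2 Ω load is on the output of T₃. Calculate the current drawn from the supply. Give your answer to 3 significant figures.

I_supply ≈ 2.85 A

After T₁: V = 480.00 × 991/1916 = 248.27 V.
After T₂: V = 248.27 × 583/1424 = 101.64 V.
After T₃: V = 101.64 × 2062/603 = 347.58 V.
I_load = 347.58/88.2 = 3.9408 A, so P_out = 347.58 × 3.9408 = 1369.7 W.
All ideal ⇒ P_in = P_out, so I_supply = 1369.7/480 = 2.85 A.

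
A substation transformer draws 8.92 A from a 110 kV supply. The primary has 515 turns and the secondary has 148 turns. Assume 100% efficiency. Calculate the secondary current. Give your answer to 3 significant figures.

I_s ≈ 31.0 A

I_s/I_p = N_p/N_s, so I_s = 8.92 × 515/148 = 31.0 A.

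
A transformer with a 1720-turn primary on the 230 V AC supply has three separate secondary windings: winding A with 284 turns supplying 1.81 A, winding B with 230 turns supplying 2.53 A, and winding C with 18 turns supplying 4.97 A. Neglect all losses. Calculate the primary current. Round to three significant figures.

I_p ≈ 0.689 A

V_A = 230 × 284/1720 = 37.977 V; V_B = 230 × 230/1720 = 30.756 V; V_C = 230 × 18/1720 = 2.4070 V.
P_out = V_A I_A + V_B I_B + V_C I_C = 37.977×1.81 + 30.756×2.53 + 2.4070×4.97 = 68.738 + 77.812 + 11.963 = 158.51 W.
Ideal ⇒ P_in = P_out, so I_p = P_out/V_p = 158.51/230 = 0.689 A.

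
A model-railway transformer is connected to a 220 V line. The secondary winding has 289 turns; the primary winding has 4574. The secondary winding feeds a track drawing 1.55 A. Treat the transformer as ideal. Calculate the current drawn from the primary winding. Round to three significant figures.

I_p ≈ 0.0979 A

For an ideal transformer I_p N_p = I_s N_s, so I_p = 1.55 × 289/4574 = 0.0979 A.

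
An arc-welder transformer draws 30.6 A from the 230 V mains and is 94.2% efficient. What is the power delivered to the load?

P_out ≈ 6630 W

P_in = V_p I_p = 230 × 30.6 = 7038.0 W.
P_out = η P_in = 0.942 × 7038.0 = 6630 W.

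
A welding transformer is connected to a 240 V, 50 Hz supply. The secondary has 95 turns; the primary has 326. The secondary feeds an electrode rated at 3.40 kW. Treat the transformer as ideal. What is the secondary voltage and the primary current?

V_s ≈ 69.9 V, I_p ≈ 14.2 A

V_s = V_p × N_s/N_p = 240 × 95/326 = 69.939 V.
I_s = P/V_s = 3400/69.939 = 48.614 A.
I_p = I_s × N_s/N_p = 48.614 × 95/326 = 14.2 A.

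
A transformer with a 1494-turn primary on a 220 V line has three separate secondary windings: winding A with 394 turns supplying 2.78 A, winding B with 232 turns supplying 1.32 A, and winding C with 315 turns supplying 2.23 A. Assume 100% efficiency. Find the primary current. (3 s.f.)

I_p ≈ 1.41 A

V_A = 220 × 394/1494 = 58.019 V; V_B = 220 × 232/1494 = 34.163 V; V_C = 220 × 315/1494 = 46.386 V.
P_out = V_A I_A + V_B I_B + V_C I_C = 58.019×2.78 + 34.163×1.32 + 46.386×2.23 = 161.29 + 45.096 + 103.44 = 309.83 W.
Ideal ⇒ P_in = P_out, so I_p = P_out/V_p = 309.83/220 = 1.41 A.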